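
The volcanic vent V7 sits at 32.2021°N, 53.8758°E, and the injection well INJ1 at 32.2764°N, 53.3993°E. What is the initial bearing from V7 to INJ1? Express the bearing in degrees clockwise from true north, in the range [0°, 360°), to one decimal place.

280.6°

Δλ = -0.4765°
y = sin Δλ · cos φ₂ = -0.007031
x = cos φ₁ sin φ₂ − sin φ₁ cos φ₂ cos Δλ = 0.001312
θ = atan2(y, x) = -79.4277° → 280.5723° (mod 360°)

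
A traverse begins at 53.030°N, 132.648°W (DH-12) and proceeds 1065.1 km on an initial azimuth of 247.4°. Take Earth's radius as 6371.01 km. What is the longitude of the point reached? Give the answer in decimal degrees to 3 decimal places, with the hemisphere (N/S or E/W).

146.063°W

δ = d/R = 1065.1/6371.01 = 0.167179 rad
φ₂ = arcsin(sin φ₁ cos δ + cos φ₁ sin δ cos θ)
   = arcsin(0.79895·0.98606 + 0.60140·0.16640·-0.38430) = 48.53444°
λ₂ = λ₁ + atan2(sin θ sin δ cos φ₁, cos δ − sin φ₁ sin φ₂) = -146.06286°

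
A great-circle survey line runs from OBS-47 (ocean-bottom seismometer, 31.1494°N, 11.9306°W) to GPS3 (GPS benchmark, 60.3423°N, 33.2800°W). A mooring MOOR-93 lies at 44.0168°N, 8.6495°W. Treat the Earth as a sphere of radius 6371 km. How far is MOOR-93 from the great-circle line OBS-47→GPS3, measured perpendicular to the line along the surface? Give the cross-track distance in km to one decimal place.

726.3 km

δ₁₃ = central angle OBS-47→MOOR-93 = 0.229065 rad  (haversine)
θ₁₃ = bearing OBS-47→MOOR-93 = 10.444°,  θ₁₂ = bearing OBS-47→GPS3 = 340.379°
dₓₜ = R·arcsin(sin δ₁₃ · sin(θ₁₃ − θ₁₂)) = 6371·arcsin(0.22707·sin(-329.936°)) = 726.297 km
|dₓₜ| = 726.297 km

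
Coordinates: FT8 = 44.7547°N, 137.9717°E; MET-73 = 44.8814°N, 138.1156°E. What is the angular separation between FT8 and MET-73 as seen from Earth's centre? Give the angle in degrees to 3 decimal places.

Δφ = 0.1267°,  Δλ = 0.1439°
a = sin²(Δφ/2) + cos φ₁ cos φ₂ sin²(Δλ/2) = 0.000002
c = 2·arcsin(√a) = 0.002840 rad = 0.1627°

0.163°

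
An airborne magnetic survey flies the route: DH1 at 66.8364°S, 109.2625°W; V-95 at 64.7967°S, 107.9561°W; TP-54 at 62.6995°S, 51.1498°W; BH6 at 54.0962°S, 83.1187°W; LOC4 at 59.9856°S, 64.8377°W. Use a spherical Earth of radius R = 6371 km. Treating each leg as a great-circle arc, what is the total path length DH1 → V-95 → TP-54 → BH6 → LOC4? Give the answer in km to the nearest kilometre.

DH1→V-95: c = 0.036802 rad, d = 234.47 km
V-95→TP-54: c = 0.425224 rad, d = 2709.10 km
TP-54→BH6: c = 0.324046 rad, d = 2064.50 km
BH6→LOC4: c = 0.200753 rad, d = 1278.99 km
Total = 234.47 + 2709.10 + 2064.50 + 1278.99 = 6287.06 km

6287 km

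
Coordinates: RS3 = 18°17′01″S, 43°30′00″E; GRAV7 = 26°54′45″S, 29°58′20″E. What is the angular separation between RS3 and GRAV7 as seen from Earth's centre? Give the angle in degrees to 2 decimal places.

15.16°

RS3: φ = -18.28361°, λ = +43.50000°
GRAV7: φ = -26.91250°, λ = +29.97222°
Δφ = -8.6289°,  Δλ = -13.5278°
a = sin²(Δφ/2) + cos φ₁ cos φ₂ sin²(Δλ/2) = 0.017404
c = 2·arcsin(√a) = 0.264623 rad = 15.1618°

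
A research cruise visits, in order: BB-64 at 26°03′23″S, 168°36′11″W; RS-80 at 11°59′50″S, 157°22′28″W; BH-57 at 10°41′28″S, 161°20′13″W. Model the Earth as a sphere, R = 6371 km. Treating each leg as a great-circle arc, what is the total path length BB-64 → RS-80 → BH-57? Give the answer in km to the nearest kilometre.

2412 km

BB-64: φ = -26.05639°, λ = -168.60306°
RS-80: φ = -11.99722°, λ = -157.37444°
BH-57: φ = -10.69111°, λ = -161.33694°
BB-64→RS-80: c = 0.307066 rad, d = 1956.32 km
RS-80→BH-57: c = 0.071535 rad, d = 455.75 km
Total = 1956.32 + 455.75 = 2412.06 km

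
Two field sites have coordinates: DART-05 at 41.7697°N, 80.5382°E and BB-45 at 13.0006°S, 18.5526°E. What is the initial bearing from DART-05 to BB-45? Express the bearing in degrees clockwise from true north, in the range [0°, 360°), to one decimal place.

Δλ = -61.9856°
y = sin Δλ · cos φ₂ = -0.860201
x = cos φ₁ sin φ₂ − sin φ₁ cos φ₂ cos Δλ = -0.472643
θ = atan2(y, x) = -118.7869° → 241.2131° (mod 360°)

241.2°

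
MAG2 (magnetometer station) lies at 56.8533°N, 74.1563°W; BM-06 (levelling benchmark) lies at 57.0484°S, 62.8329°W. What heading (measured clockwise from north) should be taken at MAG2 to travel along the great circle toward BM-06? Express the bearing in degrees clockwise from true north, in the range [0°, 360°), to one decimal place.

173.3°

Δλ = 11.3234°
y = sin Δλ · cos φ₂ = 0.106799
x = cos φ₁ sin φ₂ − sin φ₁ cos φ₂ cos Δλ = -0.905377
θ = atan2(y, x) = 173.2724° → 173.2724° (mod 360°)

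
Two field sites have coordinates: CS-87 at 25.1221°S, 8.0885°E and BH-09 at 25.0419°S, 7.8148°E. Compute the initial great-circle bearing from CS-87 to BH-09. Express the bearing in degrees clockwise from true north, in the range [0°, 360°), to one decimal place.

287.9°

Δλ = -0.2737°
y = sin Δλ · cos φ₂ = -0.004328
x = cos φ₁ sin φ₂ − sin φ₁ cos φ₂ cos Δλ = 0.001395
θ = atan2(y, x) = -72.1301° → 287.8699° (mod 360°)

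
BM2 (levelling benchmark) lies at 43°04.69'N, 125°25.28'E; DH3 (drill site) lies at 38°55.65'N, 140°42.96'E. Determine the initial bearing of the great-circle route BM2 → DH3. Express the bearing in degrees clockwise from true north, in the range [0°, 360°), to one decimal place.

104.6°

BM2: φ = +43.07817°, λ = +125.42133°
DH3: φ = +38.92750°, λ = +140.71600°
Δλ = 15.2947°
y = sin Δλ · cos φ₂ = 0.205208
x = cos φ₁ sin φ₂ − sin φ₁ cos φ₂ cos Δλ = -0.053561
θ = atan2(y, x) = 104.6283° → 104.6283° (mod 360°)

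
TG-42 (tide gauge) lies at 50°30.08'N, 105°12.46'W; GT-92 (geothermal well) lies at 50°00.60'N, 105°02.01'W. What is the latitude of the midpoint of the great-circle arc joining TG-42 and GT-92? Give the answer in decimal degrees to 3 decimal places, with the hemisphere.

50.256°N

TG-42: φ = +50.50133°, λ = -105.20767°
GT-92: φ = +50.01000°, λ = -105.03350°
Bx = cos φ₂ cos Δλ = 0.642651,  By = cos φ₂ sin Δλ = 0.001954
φₘ = atan2(sin φ₁ + sin φ₂, √((cos φ₁ + Bx)² + By²)) = 50.25570°
λₘ = λ₁ + atan2(By, cos φ₁ + Bx) = -105.12013°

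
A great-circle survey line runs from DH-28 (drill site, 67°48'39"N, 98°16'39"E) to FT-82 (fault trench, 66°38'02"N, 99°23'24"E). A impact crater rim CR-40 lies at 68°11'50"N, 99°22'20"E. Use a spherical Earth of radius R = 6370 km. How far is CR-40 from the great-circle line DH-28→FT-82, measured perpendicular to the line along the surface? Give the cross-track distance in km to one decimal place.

57.6 km

DH-28: φ = +67.81083°, λ = +98.27750°
FT-82: φ = +66.63389°, λ = +99.39000°
CR-40: φ = +68.19722°, λ = +99.37222°
δ₁₃ = central angle DH-28→CR-40 = 0.009833 rad  (haversine)
θ₁₃ = bearing DH-28→CR-40 = 46.193°,  θ₁₂ = bearing DH-28→FT-82 = 159.386°
dₓₜ = R·arcsin(sin δ₁₃ · sin(θ₁₃ − θ₁₂)) = 6370·arcsin(0.00983·sin(-113.193°)) = -57.573 km
|dₓₜ| = 57.573 km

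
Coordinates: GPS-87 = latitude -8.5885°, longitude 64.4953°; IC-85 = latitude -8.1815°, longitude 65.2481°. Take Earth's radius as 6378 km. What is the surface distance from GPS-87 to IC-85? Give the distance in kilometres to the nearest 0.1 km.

94.5 km

Δφ = 0.4070°,  Δλ = 0.7528°
a = sin²(Δφ/2) + cos φ₁ cos φ₂ sin²(Δλ/2) = 0.000055
c = 2·arcsin(√a) = 0.014813 rad = 0.8487°
d = R·c = 6378 × 0.014813 = 94.5 km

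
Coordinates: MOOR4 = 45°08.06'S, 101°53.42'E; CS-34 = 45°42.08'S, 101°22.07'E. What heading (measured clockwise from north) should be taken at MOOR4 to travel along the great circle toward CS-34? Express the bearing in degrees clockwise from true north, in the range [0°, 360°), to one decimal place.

MOOR4: φ = -45.13433°, λ = +101.89033°
CS-34: φ = -45.70133°, λ = +101.36783°
Δλ = -0.5225°
y = sin Δλ · cos φ₂ = -0.006369
x = cos φ₁ sin φ₂ − sin φ₁ cos φ₂ cos Δλ = -0.009916
θ = atan2(y, x) = -147.2893° → 212.7107° (mod 360°)

212.7°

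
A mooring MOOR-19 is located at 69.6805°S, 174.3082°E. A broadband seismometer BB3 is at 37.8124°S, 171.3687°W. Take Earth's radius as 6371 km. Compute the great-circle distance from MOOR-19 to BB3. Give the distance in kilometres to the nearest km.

3645 km

Δφ = 31.8681°,  Δλ = 14.3231°
a = sin²(Δφ/2) + cos φ₁ cos φ₂ sin²(Δλ/2) = 0.079631
c = 2·arcsin(√a) = 0.572151 rad = 32.7818°
d = R·c = 6371 × 0.572151 = 3645.2 km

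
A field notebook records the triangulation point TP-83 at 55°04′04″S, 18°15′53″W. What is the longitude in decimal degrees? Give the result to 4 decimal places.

18° + 15′/60 + 53″/3600 = 18 + 0.25000 + 0.01472 = 18.2647°

18.2647°W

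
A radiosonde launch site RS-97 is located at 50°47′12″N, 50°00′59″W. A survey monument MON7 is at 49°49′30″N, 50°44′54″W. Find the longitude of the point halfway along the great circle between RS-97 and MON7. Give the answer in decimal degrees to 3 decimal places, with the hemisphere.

RS-97: φ = +50.78667°, λ = -50.01639°
MON7: φ = +49.82500°, λ = -50.74833°
Bx = cos φ₂ cos Δλ = 0.645072,  By = cos φ₂ sin Δλ = -0.008241
φₘ = atan2(sin φ₁ + sin φ₂, √((cos φ₁ + Bx)² + By²)) = 50.30641°
λₘ = λ₁ + atan2(By, cos φ₁ + Bx) = -50.38606°

50.386°W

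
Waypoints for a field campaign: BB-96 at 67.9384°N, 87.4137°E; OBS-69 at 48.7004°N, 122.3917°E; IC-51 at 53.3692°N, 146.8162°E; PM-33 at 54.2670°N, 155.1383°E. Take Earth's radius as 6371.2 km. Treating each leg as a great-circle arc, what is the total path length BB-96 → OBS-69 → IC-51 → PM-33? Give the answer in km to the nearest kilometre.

5213 km

BB-96→OBS-69: c = 0.452445 rad, d = 2882.62 km
OBS-69→IC-51: c = 0.278604 rad, d = 1775.04 km
IC-51→PM-33: c = 0.087113 rad, d = 555.02 km
Total = 2882.62 + 1775.04 + 555.02 = 5212.67 km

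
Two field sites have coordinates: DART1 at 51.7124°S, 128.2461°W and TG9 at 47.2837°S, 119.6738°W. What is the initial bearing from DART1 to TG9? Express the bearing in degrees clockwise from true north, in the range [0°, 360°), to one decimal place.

Δλ = 8.5723°
y = sin Δλ · cos φ₂ = 0.101116
x = cos φ₁ sin φ₂ − sin φ₁ cos φ₂ cos Δλ = 0.071270
θ = atan2(y, x) = 54.8224° → 54.8224° (mod 360°)

54.8°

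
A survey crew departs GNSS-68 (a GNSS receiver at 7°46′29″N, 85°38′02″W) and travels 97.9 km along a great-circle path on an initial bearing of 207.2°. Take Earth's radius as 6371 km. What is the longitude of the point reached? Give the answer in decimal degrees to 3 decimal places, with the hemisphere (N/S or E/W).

GNSS-68: φ = +7.77472°, λ = -85.63389°
δ = d/R = 97.9/6371 = 0.015367 rad
φ₂ = arcsin(sin φ₁ cos δ + cos φ₁ sin δ cos θ)
   = arcsin(0.13528·0.99988 + 0.99081·0.01537·-0.88942) = 6.99146°
λ₂ = λ₁ + atan2(sin θ sin δ cos φ₁, cos δ − sin φ₁ sin φ₂) = -86.03934°

86.039°W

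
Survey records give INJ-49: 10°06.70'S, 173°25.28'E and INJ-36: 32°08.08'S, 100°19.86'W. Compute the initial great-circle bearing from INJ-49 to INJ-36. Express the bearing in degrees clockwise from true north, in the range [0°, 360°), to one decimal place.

121.3°

INJ-49: φ = -10.11167°, λ = +173.42133°
INJ-36: φ = -32.13467°, λ = -100.33100°
Δλ = 86.2477°
y = sin Δλ · cos φ₂ = 0.844985
x = cos φ₁ sin φ₂ − sin φ₁ cos φ₂ cos Δλ = -0.513920
θ = atan2(y, x) = 121.3080° → 121.3080° (mod 360°)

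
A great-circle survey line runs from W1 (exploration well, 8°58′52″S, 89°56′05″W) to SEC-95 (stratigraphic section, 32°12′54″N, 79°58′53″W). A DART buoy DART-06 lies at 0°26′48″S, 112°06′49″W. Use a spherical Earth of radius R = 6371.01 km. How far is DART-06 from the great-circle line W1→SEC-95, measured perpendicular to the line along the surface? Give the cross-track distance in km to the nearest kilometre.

W1: φ = -8.98111°, λ = -89.93472°
SEC-95: φ = +32.21500°, λ = -79.98139°
DART-06: φ = -0.44667°, λ = -112.11361°
δ₁₃ = central angle W1→DART-06 = 0.413187 rad  (haversine)
θ₁₃ = bearing W1→DART-06 = 289.928°,  θ₁₂ = bearing W1→SEC-95 = 12.555°
dₓₜ = R·arcsin(sin δ₁₃ · sin(θ₁₃ − θ₁₂)) = 6371.01·arcsin(0.40153·sin(277.373°)) = -2609.343 km
|dₓₜ| = 2609.343 km

2609 km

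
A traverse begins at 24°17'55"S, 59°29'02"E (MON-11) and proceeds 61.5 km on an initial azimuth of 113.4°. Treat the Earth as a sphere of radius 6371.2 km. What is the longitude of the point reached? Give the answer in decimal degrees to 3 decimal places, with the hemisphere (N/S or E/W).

MON-11: φ = -24.29861°, λ = +59.48389°
δ = d/R = 61.5/6371.2 = 0.009653 rad
φ₂ = arcsin(sin φ₁ cos δ + cos φ₁ sin δ cos θ)
   = arcsin(-0.41149·0.99995 + 0.91141·0.00965·-0.39715) = -24.51724°
λ₂ = λ₁ + atan2(sin θ sin δ cos φ₁, cos δ − sin φ₁ sin φ₂) = 60.04177°

60.042°E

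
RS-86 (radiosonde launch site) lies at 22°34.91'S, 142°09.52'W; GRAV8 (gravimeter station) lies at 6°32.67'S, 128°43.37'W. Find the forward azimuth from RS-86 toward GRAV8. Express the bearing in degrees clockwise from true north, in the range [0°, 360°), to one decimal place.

RS-86: φ = -22.58183°, λ = -142.15867°
GRAV8: φ = -6.54450°, λ = -128.72283°
Δλ = 13.4358°
y = sin Δλ · cos φ₂ = 0.230842
x = cos φ₁ sin φ₂ − sin φ₁ cos φ₂ cos Δλ = 0.265822
θ = atan2(y, x) = 40.9713° → 40.9713° (mod 360°)

41.0°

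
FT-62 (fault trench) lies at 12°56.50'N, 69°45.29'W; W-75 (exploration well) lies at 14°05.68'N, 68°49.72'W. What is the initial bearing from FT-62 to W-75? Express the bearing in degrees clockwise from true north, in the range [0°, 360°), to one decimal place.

FT-62: φ = +12.94167°, λ = -69.75483°
W-75: φ = +14.09467°, λ = -68.82867°
Δλ = 0.9262°
y = sin Δλ · cos φ₂ = 0.015677
x = cos φ₁ sin φ₂ − sin φ₁ cos φ₂ cos Δλ = 0.020151
θ = atan2(y, x) = 37.8831° → 37.8831° (mod 360°)

37.9°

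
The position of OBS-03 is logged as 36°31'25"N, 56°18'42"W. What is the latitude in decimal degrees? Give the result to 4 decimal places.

36.5236°N

36° + 31′/60 + 25″/3600 = 36 + 0.51667 + 0.00694 = 36.5236°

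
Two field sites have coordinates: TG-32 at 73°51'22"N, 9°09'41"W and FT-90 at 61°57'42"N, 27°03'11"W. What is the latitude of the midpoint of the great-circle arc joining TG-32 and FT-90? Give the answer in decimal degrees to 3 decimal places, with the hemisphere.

68.136°N

TG-32: φ = +73.85611°, λ = -9.16139°
FT-90: φ = +61.96167°, λ = -27.05306°
Bx = cos φ₂ cos Δλ = 0.447330,  By = cos φ₂ sin Δλ = -0.144412
φₘ = atan2(sin φ₁ + sin φ₂, √((cos φ₁ + Bx)² + By²)) = 68.13603°
λₘ = λ₁ + atan2(By, cos φ₁ + Bx) = -20.42086°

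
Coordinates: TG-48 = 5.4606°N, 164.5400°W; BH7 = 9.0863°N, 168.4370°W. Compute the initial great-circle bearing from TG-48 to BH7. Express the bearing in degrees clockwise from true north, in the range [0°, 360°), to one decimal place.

313.4°

Δλ = -3.8970°
y = sin Δλ · cos φ₂ = -0.067110
x = cos φ₁ sin φ₂ − sin φ₁ cos φ₂ cos Δλ = 0.063455
θ = atan2(y, x) = -46.6034° → 313.3966° (mod 360°)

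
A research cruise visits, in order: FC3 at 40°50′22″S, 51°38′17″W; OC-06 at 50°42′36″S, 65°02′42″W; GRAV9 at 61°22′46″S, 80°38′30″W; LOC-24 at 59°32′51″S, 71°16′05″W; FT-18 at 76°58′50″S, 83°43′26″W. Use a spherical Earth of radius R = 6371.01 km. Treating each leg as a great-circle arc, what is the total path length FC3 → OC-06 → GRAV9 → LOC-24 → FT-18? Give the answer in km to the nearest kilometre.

FC3: φ = -40.83944°, λ = -51.63806°
OC-06: φ = -50.71000°, λ = -65.04500°
GRAV9: φ = -61.37944°, λ = -80.64167°
LOC-24: φ = -59.54750°, λ = -71.26806°
FT-18: φ = -76.98056°, λ = -83.72389°
FC3→OC-06: c = 0.236596 rad, d = 1507.35 km
OC-06→GRAV9: c = 0.239138 rad, d = 1523.55 km
GRAV9→LOC-24: c = 0.086662 rad, d = 552.12 km
LOC-24→FT-18: c = 0.313110 rad, d = 1994.83 km
Total = 1507.35 + 1523.55 + 552.12 + 1994.83 = 5577.85 km

5578 km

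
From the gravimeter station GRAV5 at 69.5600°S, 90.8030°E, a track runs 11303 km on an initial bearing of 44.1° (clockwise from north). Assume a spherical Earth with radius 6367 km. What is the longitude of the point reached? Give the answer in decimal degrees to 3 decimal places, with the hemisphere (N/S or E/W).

δ = d/R = 11303/6367 = 1.775247 rad
φ₂ = arcsin(sin φ₁ cos δ + cos φ₁ sin δ cos θ)
   = arcsin(-0.93704·-0.20303 + 0.34923·0.97917·0.71813) = 25.83697°
λ₂ = λ₁ + atan2(sin θ sin δ cos φ₁, cos δ − sin φ₁ sin φ₂) = 140.01222°

140.012°E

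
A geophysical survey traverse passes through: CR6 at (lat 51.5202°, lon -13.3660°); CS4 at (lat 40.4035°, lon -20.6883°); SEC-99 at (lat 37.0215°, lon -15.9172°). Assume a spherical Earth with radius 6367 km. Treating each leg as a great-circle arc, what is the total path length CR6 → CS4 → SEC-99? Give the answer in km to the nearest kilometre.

CR6→CS4: c = 0.213136 rad, d = 1357.04 km
CS4→SEC-99: c = 0.087758 rad, d = 558.76 km
Total = 1357.04 + 558.76 = 1915.80 km

1916 km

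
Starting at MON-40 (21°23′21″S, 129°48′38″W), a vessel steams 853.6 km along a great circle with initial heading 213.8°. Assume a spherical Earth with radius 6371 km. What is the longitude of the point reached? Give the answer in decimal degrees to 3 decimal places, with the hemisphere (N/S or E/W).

134.625°W

MON-40: φ = -21.38917°, λ = -129.81056°
δ = d/R = 853.6/6371 = 0.133982 rad
φ₂ = arcsin(sin φ₁ cos δ + cos φ₁ sin δ cos θ)
   = arcsin(-0.36470·0.99104 + 0.93112·0.13358·-0.83098) = -27.69670°
λ₂ = λ₁ + atan2(sin θ sin δ cos φ₁, cos δ − sin φ₁ sin φ₂) = -134.62489°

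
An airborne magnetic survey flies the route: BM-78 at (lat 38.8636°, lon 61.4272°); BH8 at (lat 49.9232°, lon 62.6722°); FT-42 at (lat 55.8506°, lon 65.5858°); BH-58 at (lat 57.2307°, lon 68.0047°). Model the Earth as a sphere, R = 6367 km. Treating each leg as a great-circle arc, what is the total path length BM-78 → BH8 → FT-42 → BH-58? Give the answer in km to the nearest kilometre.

2133 km

BM-78→BH8: c = 0.193642 rad, d = 1232.92 km
BH8→FT-42: c = 0.107882 rad, d = 686.89 km
FT-42→BH-58: c = 0.033492 rad, d = 213.25 km
Total = 1232.92 + 686.89 + 213.25 = 2133.05 km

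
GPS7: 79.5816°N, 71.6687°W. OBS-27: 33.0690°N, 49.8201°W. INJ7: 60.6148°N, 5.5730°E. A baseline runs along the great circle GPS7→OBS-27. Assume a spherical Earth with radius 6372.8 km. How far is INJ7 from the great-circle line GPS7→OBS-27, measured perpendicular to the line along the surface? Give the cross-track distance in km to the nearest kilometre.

3011 km

δ₁₃ = central angle GPS7→INJ7 = 0.502107 rad  (haversine)
θ₁₃ = bearing GPS7→INJ7 = 83.918°,  θ₁₂ = bearing GPS7→OBS-27 = 154.918°
dₓₜ = R·arcsin(sin δ₁₃ · sin(θ₁₃ − θ₁₂)) = 6372.8·arcsin(0.48127·sin(-71.001°)) = -3010.721 km
|dₓₜ| = 3010.721 km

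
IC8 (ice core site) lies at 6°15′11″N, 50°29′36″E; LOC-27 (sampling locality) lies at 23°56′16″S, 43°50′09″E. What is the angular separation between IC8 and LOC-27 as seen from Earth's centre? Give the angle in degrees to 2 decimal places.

30.88°

IC8: φ = +6.25306°, λ = +50.49333°
LOC-27: φ = -23.93778°, λ = +43.83583°
Δφ = -30.1908°,  Δλ = -6.6575°
a = sin²(Δφ/2) + cos φ₁ cos φ₂ sin²(Δλ/2) = 0.070886
c = 2·arcsin(√a) = 0.538987 rad = 30.8817°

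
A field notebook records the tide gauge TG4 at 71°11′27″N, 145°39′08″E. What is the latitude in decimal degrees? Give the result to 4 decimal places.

71° + 11′/60 + 27″/3600 = 71 + 0.18333 + 0.00750 = 71.1908°

71.1908°N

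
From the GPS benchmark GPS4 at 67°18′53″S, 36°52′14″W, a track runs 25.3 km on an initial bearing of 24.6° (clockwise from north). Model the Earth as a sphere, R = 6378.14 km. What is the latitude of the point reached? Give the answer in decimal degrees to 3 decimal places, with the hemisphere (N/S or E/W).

67.108°S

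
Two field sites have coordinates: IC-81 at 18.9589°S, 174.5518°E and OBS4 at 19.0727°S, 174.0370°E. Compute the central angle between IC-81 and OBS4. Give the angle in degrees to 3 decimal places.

0.500°

Δφ = -0.1138°,  Δλ = -0.5148°
a = sin²(Δφ/2) + cos φ₁ cos φ₂ sin²(Δλ/2) = 0.000019
c = 2·arcsin(√a) = 0.008724 rad = 0.4998°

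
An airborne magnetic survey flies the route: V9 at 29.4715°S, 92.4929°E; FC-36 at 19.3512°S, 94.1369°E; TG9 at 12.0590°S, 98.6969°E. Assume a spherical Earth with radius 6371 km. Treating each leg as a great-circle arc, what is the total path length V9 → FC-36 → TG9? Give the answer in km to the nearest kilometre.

V9→FC-36: c = 0.178547 rad, d = 1137.52 km
FC-36→TG9: c = 0.148521 rad, d = 946.22 km
Total = 1137.52 + 946.22 = 2083.74 km

2084 km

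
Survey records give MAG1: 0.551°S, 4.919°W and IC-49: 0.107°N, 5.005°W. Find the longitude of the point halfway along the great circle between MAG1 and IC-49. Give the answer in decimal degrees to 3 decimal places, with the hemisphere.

4.962°W

Bx = cos φ₂ cos Δλ = 0.999997,  By = cos φ₂ sin Δλ = -0.001501
φₘ = atan2(sin φ₁ + sin φ₂, √((cos φ₁ + Bx)² + By²)) = -0.22200°
λₘ = λ₁ + atan2(By, cos φ₁ + Bx) = -4.96200°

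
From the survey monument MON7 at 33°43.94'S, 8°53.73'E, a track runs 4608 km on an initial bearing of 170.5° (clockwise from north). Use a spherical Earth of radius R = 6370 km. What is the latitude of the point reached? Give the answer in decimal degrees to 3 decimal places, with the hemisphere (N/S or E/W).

73.573°S

MON7: φ = -33.73233°, λ = +8.89550°
δ = d/R = 4608/6370 = 0.723391 rad
φ₂ = arcsin(sin φ₁ cos δ + cos φ₁ sin δ cos θ)
   = arcsin(-0.55531·0.74957 + 0.83164·0.66193·-0.98629) = -73.57337°
λ₂ = λ₁ + atan2(sin θ sin δ cos φ₁, cos δ − sin φ₁ sin φ₂) = 31.62201°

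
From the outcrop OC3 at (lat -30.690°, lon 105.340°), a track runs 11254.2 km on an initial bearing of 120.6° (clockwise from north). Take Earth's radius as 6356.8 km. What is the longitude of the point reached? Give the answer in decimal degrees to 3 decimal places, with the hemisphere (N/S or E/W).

137.913°W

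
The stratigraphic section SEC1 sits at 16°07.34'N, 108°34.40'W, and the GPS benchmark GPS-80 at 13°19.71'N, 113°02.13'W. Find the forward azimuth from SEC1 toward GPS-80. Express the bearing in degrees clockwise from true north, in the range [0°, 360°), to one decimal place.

237.7°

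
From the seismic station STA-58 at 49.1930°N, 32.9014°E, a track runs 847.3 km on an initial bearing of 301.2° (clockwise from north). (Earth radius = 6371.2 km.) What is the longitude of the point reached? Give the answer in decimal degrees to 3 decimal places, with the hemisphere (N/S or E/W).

δ = d/R = 847.3/6371.2 = 0.132989 rad
φ₂ = arcsin(sin φ₁ cos δ + cos φ₁ sin δ cos θ)
   = arcsin(0.75692·0.99117 + 0.65351·0.13260·0.51803) = 52.66667°
λ₂ = λ₁ + atan2(sin θ sin δ cos φ₁, cos δ − sin φ₁ sin φ₂) = 22.12242°

22.122°E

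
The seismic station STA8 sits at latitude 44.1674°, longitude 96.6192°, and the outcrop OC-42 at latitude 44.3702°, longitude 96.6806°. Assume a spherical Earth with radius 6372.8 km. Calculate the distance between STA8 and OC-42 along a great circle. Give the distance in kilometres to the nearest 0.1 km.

Δφ = 0.2028°,  Δλ = 0.0614°
a = sin²(Δφ/2) + cos φ₁ cos φ₂ sin²(Δλ/2) = 0.000003
c = 2·arcsin(√a) = 0.003622 rad = 0.2075°
d = R·c = 6372.8 × 0.003622 = 23.1 km

23.1 km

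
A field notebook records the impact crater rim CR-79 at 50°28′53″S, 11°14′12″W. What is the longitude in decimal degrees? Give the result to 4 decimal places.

11.2367°W

11° + 14′/60 + 12″/3600 = 11 + 0.23333 + 0.00333 = 11.2367°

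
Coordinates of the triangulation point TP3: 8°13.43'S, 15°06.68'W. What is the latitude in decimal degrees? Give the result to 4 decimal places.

8.2238°S

8° + 13.43′/60 = 8 + 0.22383 = 8.2238°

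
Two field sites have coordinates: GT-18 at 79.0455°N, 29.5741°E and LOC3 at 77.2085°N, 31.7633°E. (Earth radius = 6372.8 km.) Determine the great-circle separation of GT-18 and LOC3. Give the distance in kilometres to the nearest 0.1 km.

Δφ = -1.8370°,  Δλ = 2.1892°
a = sin²(Δφ/2) + cos φ₁ cos φ₂ sin²(Δλ/2) = 0.000272
c = 2·arcsin(√a) = 0.033006 rad = 1.8911°
d = R·c = 6372.8 × 0.033006 = 210.3 km

210.3 km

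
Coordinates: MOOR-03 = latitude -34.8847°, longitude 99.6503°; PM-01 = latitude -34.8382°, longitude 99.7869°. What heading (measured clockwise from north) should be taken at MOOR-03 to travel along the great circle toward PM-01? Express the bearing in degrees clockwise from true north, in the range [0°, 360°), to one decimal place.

67.5°

Δλ = 0.1366°
y = sin Δλ · cos φ₂ = 0.001957
x = cos φ₁ sin φ₂ − sin φ₁ cos φ₂ cos Δλ = 0.000810
θ = atan2(y, x) = 67.5073° → 67.5073° (mod 360°)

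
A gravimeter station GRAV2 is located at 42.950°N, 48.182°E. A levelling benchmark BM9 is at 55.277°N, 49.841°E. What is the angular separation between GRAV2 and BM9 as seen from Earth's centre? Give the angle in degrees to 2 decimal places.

12.37°

Δφ = 12.3270°,  Δλ = 1.6590°
a = sin²(Δφ/2) + cos φ₁ cos φ₂ sin²(Δλ/2) = 0.011615
c = 2·arcsin(√a) = 0.215964 rad = 12.3738°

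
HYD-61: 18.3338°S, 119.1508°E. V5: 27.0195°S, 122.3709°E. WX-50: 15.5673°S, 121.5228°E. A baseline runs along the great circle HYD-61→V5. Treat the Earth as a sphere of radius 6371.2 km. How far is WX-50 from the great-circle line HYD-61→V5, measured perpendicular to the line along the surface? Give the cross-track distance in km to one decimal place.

δ₁₃ = central angle HYD-61→WX-50 = 0.062444 rad  (haversine)
θ₁₃ = bearing HYD-61→WX-50 = 39.710°,  θ₁₂ = bearing HYD-61→V5 = 161.717°
dₓₜ = R·arcsin(sin δ₁₃ · sin(θ₁₃ − θ₁₂)) = 6371.2·arcsin(0.06240·sin(-122.007°)) = -337.301 km
|dₓₜ| = 337.301 km

337.3 km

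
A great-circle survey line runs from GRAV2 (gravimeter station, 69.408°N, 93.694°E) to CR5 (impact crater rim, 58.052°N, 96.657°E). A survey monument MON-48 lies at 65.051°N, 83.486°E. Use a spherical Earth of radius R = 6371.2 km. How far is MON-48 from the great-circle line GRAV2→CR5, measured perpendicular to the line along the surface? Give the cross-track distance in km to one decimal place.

533.7 km

δ₁₃ = central angle GRAV2→MON-48 = 0.102400 rad  (haversine)
θ₁₃ = bearing GRAV2→MON-48 = 226.996°,  θ₁₂ = bearing GRAV2→CR5 = 172.065°
dₓₜ = R·arcsin(sin δ₁₃ · sin(θ₁₃ − θ₁₂)) = 6371.2·arcsin(0.10222·sin(54.930°)) = 533.659 km
|dₓₜ| = 533.659 km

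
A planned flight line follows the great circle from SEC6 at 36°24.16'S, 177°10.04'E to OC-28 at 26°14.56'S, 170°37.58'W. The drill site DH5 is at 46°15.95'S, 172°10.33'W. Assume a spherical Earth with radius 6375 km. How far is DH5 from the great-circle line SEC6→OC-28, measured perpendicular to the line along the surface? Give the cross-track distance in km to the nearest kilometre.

1405 km

SEC6: φ = -36.40267°, λ = +177.16733°
OC-28: φ = -26.24267°, λ = -170.62633°
DH5: φ = -46.26583°, λ = -172.17217°
δ₁₃ = central angle SEC6→DH5 = 0.221285 rad  (haversine)
θ₁₃ = bearing SEC6→DH5 = 144.362°,  θ₁₂ = bearing SEC6→OC-28 = 49.084°
dₓₜ = R·arcsin(sin δ₁₃ · sin(θ₁₃ − θ₁₂)) = 6375·arcsin(0.21948·sin(95.278°)) = 1404.612 km
|dₓₜ| = 1404.612 km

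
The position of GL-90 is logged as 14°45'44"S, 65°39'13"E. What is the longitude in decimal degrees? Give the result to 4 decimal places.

65° + 39′/60 + 13″/3600 = 65 + 0.65000 + 0.00361 = 65.6536°

65.6536°E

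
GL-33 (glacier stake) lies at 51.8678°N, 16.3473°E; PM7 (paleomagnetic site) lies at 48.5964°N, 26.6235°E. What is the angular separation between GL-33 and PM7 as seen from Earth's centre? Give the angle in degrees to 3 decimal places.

Δφ = -3.2714°,  Δλ = 10.2762°
a = sin²(Δφ/2) + cos φ₁ cos φ₂ sin²(Δλ/2) = 0.004090
c = 2·arcsin(√a) = 0.127995 rad = 7.3336°

7.334°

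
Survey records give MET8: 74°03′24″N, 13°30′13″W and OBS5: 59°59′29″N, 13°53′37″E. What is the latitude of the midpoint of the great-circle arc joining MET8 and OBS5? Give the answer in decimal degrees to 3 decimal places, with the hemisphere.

67.562°N

MET8: φ = +74.05667°, λ = -13.50361°
OBS5: φ = +59.99139°, λ = +13.89361°
Bx = cos φ₂ cos Δλ = 0.444034,  By = cos φ₂ sin Δλ = 0.230138
φₘ = atan2(sin φ₁ + sin φ₂, √((cos φ₁ + Bx)² + By²)) = 67.56160°
λₘ = λ₁ + atan2(By, cos φ₁ + Bx) = 4.25173°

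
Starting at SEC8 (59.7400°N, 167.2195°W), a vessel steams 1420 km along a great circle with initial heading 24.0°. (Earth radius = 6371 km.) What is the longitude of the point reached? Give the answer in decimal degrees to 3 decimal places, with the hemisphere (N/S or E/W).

151.387°W

δ = d/R = 1420/6371 = 0.222885 rad
φ₂ = arcsin(sin φ₁ cos δ + cos φ₁ sin δ cos θ)
   = arcsin(0.86375·0.97526 + 0.50392·0.22104·0.91355) = 70.75907°
λ₂ = λ₁ + atan2(sin θ sin δ cos φ₁, cos δ − sin φ₁ sin φ₂) = -151.38712°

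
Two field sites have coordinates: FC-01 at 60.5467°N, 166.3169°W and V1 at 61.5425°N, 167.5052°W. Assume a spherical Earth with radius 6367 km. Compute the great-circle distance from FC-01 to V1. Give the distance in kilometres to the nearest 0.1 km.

Δφ = 0.9958°,  Δλ = -1.1883°
a = sin²(Δφ/2) + cos φ₁ cos φ₂ sin²(Δλ/2) = 0.000101
c = 2·arcsin(√a) = 0.020071 rad = 1.1500°
d = R·c = 6367 × 0.020071 = 127.8 km

127.8 km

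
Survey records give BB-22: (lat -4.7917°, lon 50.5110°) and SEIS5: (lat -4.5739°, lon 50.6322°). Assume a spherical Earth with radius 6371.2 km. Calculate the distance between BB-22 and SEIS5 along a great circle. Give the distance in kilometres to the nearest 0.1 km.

27.7 km

Δφ = 0.2178°,  Δλ = 0.1212°
a = sin²(Δφ/2) + cos φ₁ cos φ₂ sin²(Δλ/2) = 0.000005
c = 2·arcsin(√a) = 0.004347 rad = 0.2491°
d = R·c = 6371.2 × 0.004347 = 27.7 km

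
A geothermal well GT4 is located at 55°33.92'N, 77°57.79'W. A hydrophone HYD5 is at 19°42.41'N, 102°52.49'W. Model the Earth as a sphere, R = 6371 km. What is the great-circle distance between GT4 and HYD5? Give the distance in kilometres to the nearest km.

4498 km

GT4: φ = +55.56533°, λ = -77.96317°
HYD5: φ = +19.70683°, λ = -102.87483°
Δφ = -35.8585°,  Δλ = -24.9117°
a = sin²(Δφ/2) + cos φ₁ cos φ₂ sin²(Δλ/2) = 0.119532
c = 2·arcsin(√a) = 0.706042 rad = 40.4532°
d = R·c = 6371 × 0.706042 = 4498.2 km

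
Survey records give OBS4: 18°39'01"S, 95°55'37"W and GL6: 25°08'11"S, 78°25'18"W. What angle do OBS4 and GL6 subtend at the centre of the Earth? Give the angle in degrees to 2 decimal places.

17.47°

OBS4: φ = -18.65028°, λ = -95.92694°
GL6: φ = -25.13639°, λ = -78.42167°
Δφ = -6.4861°,  Δλ = 17.5053°
a = sin²(Δφ/2) + cos φ₁ cos φ₂ sin²(Δλ/2) = 0.023062
c = 2·arcsin(√a) = 0.304904 rad = 17.4697°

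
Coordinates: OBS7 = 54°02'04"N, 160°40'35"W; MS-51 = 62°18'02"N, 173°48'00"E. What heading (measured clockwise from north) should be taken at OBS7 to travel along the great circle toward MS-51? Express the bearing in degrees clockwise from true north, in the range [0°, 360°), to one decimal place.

OBS7: φ = +54.03444°, λ = -160.67639°
MS-51: φ = +62.30056°, λ = +173.80000°
Δλ = -25.5236°
y = sin Δλ · cos φ₂ = -0.200289
x = cos φ₁ sin φ₂ − sin φ₁ cos φ₂ cos Δλ = 0.180487
θ = atan2(y, x) = -47.9769° → 312.0231° (mod 360°)

312.0°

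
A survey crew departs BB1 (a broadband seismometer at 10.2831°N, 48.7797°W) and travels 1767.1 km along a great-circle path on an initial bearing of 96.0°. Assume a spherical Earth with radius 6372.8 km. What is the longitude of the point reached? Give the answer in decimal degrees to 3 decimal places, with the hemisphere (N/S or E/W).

δ = d/R = 1767.1/6372.8 = 0.277288 rad
φ₂ = arcsin(sin φ₁ cos δ + cos φ₁ sin δ cos θ)
   = arcsin(0.17851·0.96180 + 0.98394·0.27375·-0.10453) = 8.25264°
λ₂ = λ₁ + atan2(sin θ sin δ cos φ₁, cos δ − sin φ₁ sin φ₂) = -32.81189°

32.812°W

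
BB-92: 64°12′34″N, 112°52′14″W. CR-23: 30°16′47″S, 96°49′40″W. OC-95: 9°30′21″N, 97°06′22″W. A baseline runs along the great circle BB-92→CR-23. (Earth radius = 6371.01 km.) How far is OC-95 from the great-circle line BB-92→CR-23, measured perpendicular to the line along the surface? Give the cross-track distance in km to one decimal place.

462.4 km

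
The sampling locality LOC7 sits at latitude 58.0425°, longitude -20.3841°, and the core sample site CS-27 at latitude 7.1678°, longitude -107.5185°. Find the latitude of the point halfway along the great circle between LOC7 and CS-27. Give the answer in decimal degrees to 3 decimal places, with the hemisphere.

Bx = cos φ₂ cos Δλ = 0.049603,  By = cos φ₂ sin Δλ = -0.990944
φₘ = atan2(sin φ₁ + sin φ₂, √((cos φ₁ + Bx)² + By²)) = 40.29836°
λₘ = λ₁ + atan2(By, cos φ₁ + Bx) = -80.09136°

40.298°N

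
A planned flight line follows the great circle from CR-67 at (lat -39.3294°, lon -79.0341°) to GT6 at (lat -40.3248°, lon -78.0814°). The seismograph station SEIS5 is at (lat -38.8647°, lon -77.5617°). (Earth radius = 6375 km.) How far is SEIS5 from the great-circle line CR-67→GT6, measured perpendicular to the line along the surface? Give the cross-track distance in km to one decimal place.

δ₁₃ = central angle CR-67→SEIS5 = 0.021530 rad  (haversine)
θ₁₃ = bearing CR-67→SEIS5 = 68.335°,  θ₁₂ = bearing CR-67→GT6 = 143.987°
dₓₜ = R·arcsin(sin δ₁₃ · sin(θ₁₃ − θ₁₂)) = 6375·arcsin(0.02153·sin(-75.651°)) = -132.969 km
|dₓₜ| = 132.969 km

133.0 km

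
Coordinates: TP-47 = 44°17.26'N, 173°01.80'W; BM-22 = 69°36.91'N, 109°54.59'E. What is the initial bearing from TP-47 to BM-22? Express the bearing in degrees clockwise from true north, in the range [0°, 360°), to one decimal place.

331.2°

TP-47: φ = +44.28767°, λ = -173.03000°
BM-22: φ = +69.61517°, λ = +109.90983°
Δλ = -77.0602°
y = sin Δλ · cos φ₂ = -0.339479
x = cos φ₁ sin φ₂ − sin φ₁ cos φ₂ cos Δλ = 0.616549
θ = atan2(y, x) = -28.8377° → 331.1623° (mod 360°)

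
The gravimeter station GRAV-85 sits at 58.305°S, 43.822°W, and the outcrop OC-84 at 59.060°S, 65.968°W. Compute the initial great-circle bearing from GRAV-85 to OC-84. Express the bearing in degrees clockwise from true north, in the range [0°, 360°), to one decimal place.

Δλ = -22.1460°
y = sin Δλ · cos φ₂ = -0.193814
x = cos φ₁ sin φ₂ − sin φ₁ cos φ₂ cos Δλ = -0.045450
θ = atan2(y, x) = -103.1975° → 256.8025° (mod 360°)

256.8°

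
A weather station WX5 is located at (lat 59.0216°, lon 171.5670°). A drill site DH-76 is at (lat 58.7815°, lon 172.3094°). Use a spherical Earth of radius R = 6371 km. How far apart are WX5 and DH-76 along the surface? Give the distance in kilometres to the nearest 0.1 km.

Δφ = -0.2401°,  Δλ = 0.7424°
a = sin²(Δφ/2) + cos φ₁ cos φ₂ sin²(Δλ/2) = 0.000016
c = 2·arcsin(√a) = 0.007896 rad = 0.4524°
d = R·c = 6371 × 0.007896 = 50.3 km

50.3 km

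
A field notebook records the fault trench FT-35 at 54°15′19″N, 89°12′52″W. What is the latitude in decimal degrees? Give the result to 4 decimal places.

54.2553°N

54° + 15′/60 + 19″/3600 = 54 + 0.25000 + 0.00528 = 54.2553°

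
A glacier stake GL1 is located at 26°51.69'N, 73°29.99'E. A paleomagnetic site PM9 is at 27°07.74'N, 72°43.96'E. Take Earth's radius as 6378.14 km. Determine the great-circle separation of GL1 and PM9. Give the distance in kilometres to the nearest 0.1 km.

GL1: φ = +26.86150°, λ = +73.49983°
PM9: φ = +27.12900°, λ = +72.73267°
Δφ = 0.2675°,  Δλ = -0.7672°
a = sin²(Δφ/2) + cos φ₁ cos φ₂ sin²(Δλ/2) = 0.000041
c = 2·arcsin(√a) = 0.012812 rad = 0.7341°
d = R·c = 6378.14 × 0.012812 = 81.7 km

81.7 km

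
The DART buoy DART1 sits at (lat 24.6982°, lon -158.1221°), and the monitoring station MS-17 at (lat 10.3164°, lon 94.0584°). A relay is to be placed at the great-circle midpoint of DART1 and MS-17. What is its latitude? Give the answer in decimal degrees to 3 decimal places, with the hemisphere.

28.133°N

Bx = cos φ₂ cos Δλ = -0.301072,  By = cos φ₂ sin Δλ = -0.936635
φₘ = atan2(sin φ₁ + sin φ₂, √((cos φ₁ + Bx)² + By²)) = 28.13342°
λₘ = λ₁ + atan2(By, cos φ₁ + Bx) = 144.84310°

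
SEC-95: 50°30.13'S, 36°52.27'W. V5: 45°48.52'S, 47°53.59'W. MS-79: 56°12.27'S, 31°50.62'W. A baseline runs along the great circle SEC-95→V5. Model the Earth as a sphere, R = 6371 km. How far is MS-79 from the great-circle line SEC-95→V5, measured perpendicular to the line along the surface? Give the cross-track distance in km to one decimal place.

SEC-95: φ = -50.50217°, λ = -36.87117°
V5: φ = -45.80867°, λ = -47.89317°
MS-79: φ = -56.20450°, λ = -31.84367°
δ₁₃ = central angle SEC-95→MS-79 = 0.112394 rad  (haversine)
θ₁₃ = bearing SEC-95→MS-79 = 154.240°,  θ₁₂ = bearing SEC-95→V5 = 298.349°
dₓₜ = R·arcsin(sin δ₁₃ · sin(θ₁₃ − θ₁₂)) = 6371·arcsin(0.11216·sin(-144.109°)) = -419.207 km
|dₓₜ| = 419.207 km

419.2 km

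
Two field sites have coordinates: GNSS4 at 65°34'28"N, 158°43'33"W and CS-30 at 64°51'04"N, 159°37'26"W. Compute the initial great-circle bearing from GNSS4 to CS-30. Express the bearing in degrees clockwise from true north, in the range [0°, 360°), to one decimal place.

GNSS4: φ = +65.57444°, λ = -158.72583°
CS-30: φ = +64.85111°, λ = -159.62389°
Δλ = -0.8981°
y = sin Δλ · cos φ₂ = -0.006661
x = cos φ₁ sin φ₂ − sin φ₁ cos φ₂ cos Δλ = -0.012577
θ = atan2(y, x) = -152.0938° → 207.9062° (mod 360°)

207.9°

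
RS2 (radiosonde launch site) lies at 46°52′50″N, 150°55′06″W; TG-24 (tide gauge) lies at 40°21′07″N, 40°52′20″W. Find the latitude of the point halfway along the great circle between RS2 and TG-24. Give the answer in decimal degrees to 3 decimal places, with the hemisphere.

58.892°N

RS2: φ = +46.88056°, λ = -150.91833°
TG-24: φ = +40.35194°, λ = -40.87222°
Bx = cos φ₂ cos Δλ = -0.261224,  By = cos φ₂ sin Δλ = 0.715912
φₘ = atan2(sin φ₁ + sin φ₂, √((cos φ₁ + Bx)² + By²)) = 58.89158°
λₘ = λ₁ + atan2(By, cos φ₁ + Bx) = -91.45357°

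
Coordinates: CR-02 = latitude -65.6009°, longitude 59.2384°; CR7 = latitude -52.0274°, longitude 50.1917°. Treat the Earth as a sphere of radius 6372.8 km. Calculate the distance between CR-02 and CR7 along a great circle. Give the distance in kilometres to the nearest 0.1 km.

1593.3 km

Δφ = 13.5735°,  Δλ = -9.0467°
a = sin²(Δφ/2) + cos φ₁ cos φ₂ sin²(Δλ/2) = 0.015546
c = 2·arcsin(√a) = 0.250018 rad = 14.3250°
d = R·c = 6372.8 × 0.250018 = 1593.3 km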